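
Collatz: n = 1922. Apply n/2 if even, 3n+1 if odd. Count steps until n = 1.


1922 → 961 → 2884 → 1442 → 721 → 2164 → 1082 → 541 → 1624 → 812 → 406 → 203 → 610 → 305 → 916 → 458 → 229 → 688 → 344 → 172 → 86 → 43 → 130 → 65 → 196 → 98 → 49 → 148 → 74 → 37 → 112 → 56 → 28 → 14 → 7 → 22 → 11 → 34 → 17 → 52 → 26 → 13 → 40 → 20 → 10 → 5 → 16 → 8 → 4 → 2 → 1
Total steps = 50

50 steps


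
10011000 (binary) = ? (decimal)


10011000 (base 2) = 152 (decimal)
152 (decimal) = 152 (base 10)


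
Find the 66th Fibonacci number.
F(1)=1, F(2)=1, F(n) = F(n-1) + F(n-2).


Sequence: 1, 1, 2, 3, 5, 8, 13, 21, 34, 55, 89, 144, 233, 377, 610, 987, 1597, 2584, 4181, 6765, 10946, 17711, 28657, 46368, 75025, 121393, 196418, 317811, 514229, 832040, 1346269, 2178309, 3524578, 5702887, 9227465, 14930352, 24157817, 39088169, 63245986, 102334155, 165580141, 267914296, 433494437, 701408733, 1134903170, 1836311903, 2971215073, 4807526976, 7778742049, 12586269025, 20365011074, 32951280099, 53316291173, 86267571272, 139583862445, 225851433717, 365435296162, 591286729879, 956722026041, 1548008755920, 2504730781961, 4052739537881, 6557470319842, 10610209857723, 17167680177565, 27777890035288
F(66) = 27777890035288


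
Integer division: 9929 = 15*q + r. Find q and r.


9929 = 15 * 661 + 14
Check: 9915 + 14 = 9929

q = 661, r = 14


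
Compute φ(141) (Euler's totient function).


141 = 3 × 47
Prime factors: 3, 47
φ(141) = 141 × (1-1/3) × (1-1/47)
= 141 × 2/3 × 46/47 = 92

φ(141) = 92


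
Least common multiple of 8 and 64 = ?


GCD(8, 64) = 8
LCM = 8*64/8 = 512/8 = 64

LCM = 64


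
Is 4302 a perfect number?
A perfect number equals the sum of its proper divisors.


Proper divisors of 4302: 1, 2, 3, 6, 9, 18, 239, 478, 717, 1434, 2151
Sum = 1 + 2 + 3 + 6 + 9 + 18 + 239 + 478 + 717 + 1434 + 2151 = 5058

No, 4302 is not perfect (5058 ≠ 4302)


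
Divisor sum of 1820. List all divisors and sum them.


Divisors of 1820: 1, 2, 4, 5, 7, 10, 13, 14, 20, 26, 28, 35, 52, 65, 70, 91, 130, 140, 182, 260, 364, 455, 910, 1820
Sum = 1 + 2 + 4 + 5 + 7 + 10 + 13 + 14 + 20 + 26 + 28 + 35 + 52 + 65 + 70 + 91 + 130 + 140 + 182 + 260 + 364 + 455 + 910 + 1820 = 4704

σ(1820) = 4704


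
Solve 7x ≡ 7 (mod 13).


GCD(7, 13) = 1, unique solution
a^(-1) mod 13 = 2
x = 2 * 7 mod 13 = 1

x ≡ 1 (mod 13)


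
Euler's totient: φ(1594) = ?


1594 = 2 × 797
Prime factors: 2, 797
φ(1594) = 1594 × (1-1/2) × (1-1/797)
= 1594 × 1/2 × 796/797 = 796

φ(1594) = 796


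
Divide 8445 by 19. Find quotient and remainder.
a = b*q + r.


8445 = 19 * 444 + 9
Check: 8436 + 9 = 8445

q = 444, r = 9


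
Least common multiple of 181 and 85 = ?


GCD(181, 85) = 1
LCM = 181*85/1 = 15385/1 = 15385

LCM = 15385


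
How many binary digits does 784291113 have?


784291113 in base 2 = 101110101111110101010100101001
Number of digits = 30

30 digits (base 2)


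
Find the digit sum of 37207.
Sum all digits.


3 + 7 + 2 + 0 + 7 = 19


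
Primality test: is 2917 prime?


Check divisors up to sqrt(2917) = 54.0093
No divisors found.
2917 is prime.

Yes, 2917 is prime


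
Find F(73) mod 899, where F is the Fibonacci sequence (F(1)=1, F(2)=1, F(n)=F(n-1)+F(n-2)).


F(k) mod 899 for k=1..73:
1, 1, 2, 3, 5, 8, 13, 21, 34, 55, 89, 144, 233, 377, 610, 88, 698, 786, 585, 472, 158, 630, 788, 519, 408, 28, 436, 464, 1, 465, 466, 32, 498, 530, 129, 659, 788, 548, 437, 86, 523, 609, 233, 842, 176, 119, 295, 414, 709, 224, 34, 258, 292, 550, 842, 493, 436, 30, 466, 496, 63, 559, 622, 282, 5, 287, 292, 579, 871, 551, 523, 175, 698
F(73) mod 899 = 698


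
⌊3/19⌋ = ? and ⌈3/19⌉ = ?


3/19 = 0.1579
floor = 0
ceil = 1

floor = 0, ceil = 1


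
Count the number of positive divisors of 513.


513 = 3^3 × 19^1
d(513) = (3+1) × (1+1) = 8

8 divisors


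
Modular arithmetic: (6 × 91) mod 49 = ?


6 × 91 = 546
546 mod 49 = 7


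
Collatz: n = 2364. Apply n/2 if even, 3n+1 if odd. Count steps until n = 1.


2364 → 1182 → 591 → 1774 → 887 → 2662 → 1331 → 3994 → 1997 → 5992 → 2996 → 1498 → 749 → 2248 → 1124 → 562 → 281 → 844 → 422 → 211 → 634 → 317 → 952 → 476 → 238 → 119 → 358 → 179 → 538 → 269 → 808 → 404 → 202 → 101 → 304 → 152 → 76 → 38 → 19 → 58 → 29 → 88 → 44 → 22 → 11 → 34 → 17 → 52 → 26 → 13 → 40 → 20 → 10 → 5 → 16 → 8 → 4 → 2 → 1
Total steps = 58

58 steps


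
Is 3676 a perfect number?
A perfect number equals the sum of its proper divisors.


Proper divisors of 3676: 1, 2, 4, 919, 1838
Sum = 1 + 2 + 4 + 919 + 1838 = 2764

No, 3676 is not perfect (2764 ≠ 3676)


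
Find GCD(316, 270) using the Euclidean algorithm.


316 = 1 * 270 + 46
270 = 5 * 46 + 40
46 = 1 * 40 + 6
40 = 6 * 6 + 4
6 = 1 * 4 + 2
4 = 2 * 2 + 0
GCD = 2


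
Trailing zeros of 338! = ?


floor(338/5) = 67
floor(338/25) = 13
floor(338/125) = 2
Total = 82

82 trailing zeros


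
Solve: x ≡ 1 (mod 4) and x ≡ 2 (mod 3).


M = 4*3 = 12
M1 = M/4 = 3, M2 = M/3 = 4
M1^(-1) mod 4 = 3, M2^(-1) mod 3 = 1
x = 1*3*3 + 2*4*1 = 17
17 mod 12 = 5
Check: 5 mod 4 = 1 ✓, 5 mod 3 = 2 ✓

x ≡ 5 (mod 12)


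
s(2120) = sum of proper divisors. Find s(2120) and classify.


Proper divisors: 1, 2, 4, 5, 8, 10, 20, 40, 53, 106, 212, 265, 424, 530, 1060
Sum = 1 + 2 + 4 + 5 + 8 + 10 + 20 + 40 + 53 + 106 + 212 + 265 + 424 + 530 + 1060 = 2740
2740 > 2120 → abundant

s(2120) = 2740 (abundant)


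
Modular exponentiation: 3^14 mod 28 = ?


3^1 mod 28 = 3
3^2 mod 28 = 9
3^3 mod 28 = 27
3^4 mod 28 = 25
3^5 mod 28 = 19
3^6 mod 28 = 1
3^7 mod 28 = 3
3^8 mod 28 = 9
3^9 mod 28 = 27
3^10 mod 28 = 25
3^11 mod 28 = 19
3^12 mod 28 = 1
3^13 mod 28 = 3
3^14 mod 28 = 9


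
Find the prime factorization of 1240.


1240 / 2 = 620
620 / 2 = 310
310 / 2 = 155
155 / 5 = 31
31 / 31 = 1
1240 = 2^3 × 5 × 31


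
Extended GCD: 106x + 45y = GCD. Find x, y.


Tabular extended Euclidean (each row: r = 106*s + 45*t):
r=106, s=1, t=0
r=45, s=0, t=1
q=2: r=16, s=1, t=-2   [106*(1) + 45*(-2) = 16]
q=2: r=13, s=-2, t=5   [106*(-2) + 45*(5) = 13]
q=1: r=3, s=3, t=-7   [106*(3) + 45*(-7) = 3]
q=4: r=1, s=-14, t=33   [106*(-14) + 45*(33) = 1]
q=3: r=0, s=45, t=-106   [106*(45) + 45*(-106) = 0]
GCD = 1; from the row with r=1: x=-14, y=33
Check: 106*(-14) + 45*(33) = -1484 + 1485 = 1

GCD = 1, x = -14, y = 33


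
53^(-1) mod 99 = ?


Use the extended Euclidean algorithm on (99, 53); each row r = 99*s + 53*t:
r=99, s=1, t=0
r=53, s=0, t=1
q=1: r=46, s=1, t=-1   [99*(1) + 53*(-1) = 46]
q=1: r=7, s=-1, t=2   [99*(-1) + 53*(2) = 7]
q=6: r=4, s=7, t=-13   [99*(7) + 53*(-13) = 4]
q=1: r=3, s=-8, t=15   [99*(-8) + 53*(15) = 3]
q=1: r=1, s=15, t=-28   [99*(15) + 53*(-28) = 1]
q=3: r=0, s=-53, t=99   [99*(-53) + 53*(99) = 0]
GCD = 1 with t = -28, so 53*(-28) ≡ 1 (mod 99)
Inverse = -28 mod 99 = 71
Check: 53 * 71 = 3763 ≡ 1 (mod 99)

53^(-1) ≡ 71 (mod 99)


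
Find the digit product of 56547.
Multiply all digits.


5 × 6 × 5 × 4 × 7 = 4200


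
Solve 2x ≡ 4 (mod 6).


GCD(2, 6) = 2 divides 4
Divide: 1x ≡ 2 (mod 3)
x ≡ 2 (mod 3)


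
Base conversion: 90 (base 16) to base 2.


90 (base 16) = 144 (decimal)
144 (decimal) = 10010000 (base 2)


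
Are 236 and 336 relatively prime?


Euclidean algorithm:
336 = 1 * 236 + 100
236 = 2 * 100 + 36
100 = 2 * 36 + 28
36 = 1 * 28 + 8
28 = 3 * 8 + 4
8 = 2 * 4 + 0
GCD(236, 336) = 4

No, not coprime (GCD = 4)


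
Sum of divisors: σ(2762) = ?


Divisors of 2762: 1, 2, 1381, 2762
Sum = 1 + 2 + 1381 + 2762 = 4146

σ(2762) = 4146


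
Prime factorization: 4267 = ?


4267 / 17 = 251
251 / 251 = 1
4267 = 17 × 251


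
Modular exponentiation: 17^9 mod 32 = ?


17^1 mod 32 = 17
17^2 mod 32 = 1
17^3 mod 32 = 17
17^4 mod 32 = 1
17^5 mod 32 = 17
17^6 mod 32 = 1
17^7 mod 32 = 17
17^8 mod 32 = 1
17^9 mod 32 = 17


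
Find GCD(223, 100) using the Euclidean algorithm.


223 = 2 * 100 + 23
100 = 4 * 23 + 8
23 = 2 * 8 + 7
8 = 1 * 7 + 1
7 = 7 * 1 + 0
GCD = 1


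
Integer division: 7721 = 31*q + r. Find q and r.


7721 = 31 * 249 + 2
Check: 7719 + 2 = 7721

q = 249, r = 2


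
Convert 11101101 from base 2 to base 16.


11101101 (base 2) = 237 (decimal)
237 (decimal) = ED (base 16)


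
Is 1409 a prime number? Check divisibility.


Check divisors up to sqrt(1409) = 37.5366
No divisors found.
1409 is prime.

Yes, 1409 is prime


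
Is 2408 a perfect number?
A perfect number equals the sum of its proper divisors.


Proper divisors of 2408: 1, 2, 4, 7, 8, 14, 28, 43, 56, 86, 172, 301, 344, 602, 1204
Sum = 1 + 2 + 4 + 7 + 8 + 14 + 28 + 43 + 56 + 86 + 172 + 301 + 344 + 602 + 1204 = 2872

No, 2408 is not perfect (2872 ≠ 2408)


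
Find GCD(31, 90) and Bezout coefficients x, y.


Tabular extended Euclidean (each row: r = 31*s + 90*t):
r=31, s=1, t=0
r=90, s=0, t=1
q=0: r=31, s=1, t=0   [31*(1) + 90*(0) = 31]
q=2: r=28, s=-2, t=1   [31*(-2) + 90*(1) = 28]
q=1: r=3, s=3, t=-1   [31*(3) + 90*(-1) = 3]
q=9: r=1, s=-29, t=10   [31*(-29) + 90*(10) = 1]
q=3: r=0, s=90, t=-31   [31*(90) + 90*(-31) = 0]
GCD = 1; from the row with r=1: x=-29, y=10
Check: 31*(-29) + 90*(10) = -899 + 900 = 1

GCD = 1, x = -29, y = 10


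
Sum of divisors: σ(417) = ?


Divisors of 417: 1, 3, 139, 417
Sum = 1 + 3 + 139 + 417 = 560

σ(417) = 560


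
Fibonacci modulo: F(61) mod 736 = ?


F(k) mod 736 for k=1..61:
1, 1, 2, 3, 5, 8, 13, 21, 34, 55, 89, 144, 233, 377, 610, 251, 125, 376, 501, 141, 642, 47, 689, 0, 689, 689, 642, 595, 501, 360, 125, 485, 610, 359, 233, 592, 89, 681, 34, 715, 13, 728, 5, 733, 2, 735, 1, 0, 1, 1, 2, 3, 5, 8, 13, 21, 34, 55, 89, 144, 233
F(61) mod 736 = 233


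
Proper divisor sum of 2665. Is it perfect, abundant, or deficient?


Proper divisors: 1, 5, 13, 41, 65, 205, 533
Sum = 1 + 5 + 13 + 41 + 65 + 205 + 533 = 863
863 < 2665 → deficient

s(2665) = 863 (deficient)


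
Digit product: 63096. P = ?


6 × 3 × 0 × 9 × 6 = 0


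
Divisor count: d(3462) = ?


3462 = 2^1 × 3^1 × 577^1
d(3462) = (1+1) × (1+1) × (1+1) = 8

8 divisors


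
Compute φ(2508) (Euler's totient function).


2508 = 2^2 × 3 × 11 × 19
Prime factors: 2, 3, 11, 19
φ(2508) = 2508 × (1-1/2) × (1-1/3) × (1-1/11) × (1-1/19)
= 2508 × 1/2 × 2/3 × 10/11 × 18/19 = 720

φ(2508) = 720


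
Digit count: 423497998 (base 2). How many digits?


423497998 in base 2 = 11001001111100001000100001110
Number of digits = 29

29 digits (base 2)


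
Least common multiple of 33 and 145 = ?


GCD(33, 145) = 1
LCM = 33*145/1 = 4785/1 = 4785

LCM = 4785


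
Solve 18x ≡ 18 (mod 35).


GCD(18, 35) = 1, unique solution
a^(-1) mod 35 = 2
x = 2 * 18 mod 35 = 1

x ≡ 1 (mod 35)


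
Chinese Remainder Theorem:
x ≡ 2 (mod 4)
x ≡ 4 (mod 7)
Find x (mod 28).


M = 4*7 = 28
M1 = M/4 = 7, M2 = M/7 = 4
M1^(-1) mod 4 = 3, M2^(-1) mod 7 = 2
x = 2*7*3 + 4*4*2 = 74
74 mod 28 = 18
Check: 18 mod 4 = 2 ✓, 18 mod 7 = 4 ✓

x ≡ 18 (mod 28)


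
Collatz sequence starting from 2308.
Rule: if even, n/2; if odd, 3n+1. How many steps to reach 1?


2308 → 1154 → 577 → 1732 → 866 → 433 → 1300 → 650 → 325 → 976 → 488 → 244 → 122 → 61 → 184 → 92 → 46 → 23 → 70 → 35 → 106 → 53 → 160 → 80 → 40 → 20 → 10 → 5 → 16 → 8 → 4 → 2 → 1
Total steps = 32

32 steps


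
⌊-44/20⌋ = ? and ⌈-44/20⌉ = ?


-44/20 = -2.2000
floor = -3
ceil = -2

floor = -3, ceil = -2


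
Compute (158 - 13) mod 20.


158 - 13 = 145
145 mod 20 = 5


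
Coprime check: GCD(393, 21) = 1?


Euclidean algorithm:
393 = 18 * 21 + 15
21 = 1 * 15 + 6
15 = 2 * 6 + 3
6 = 2 * 3 + 0
GCD(393, 21) = 3

No, not coprime (GCD = 3)


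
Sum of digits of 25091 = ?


2 + 5 + 0 + 9 + 1 = 17


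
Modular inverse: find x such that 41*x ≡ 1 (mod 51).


Use the extended Euclidean algorithm on (51, 41); each row r = 51*s + 41*t:
r=51, s=1, t=0
r=41, s=0, t=1
q=1: r=10, s=1, t=-1   [51*(1) + 41*(-1) = 10]
q=4: r=1, s=-4, t=5   [51*(-4) + 41*(5) = 1]
q=10: r=0, s=41, t=-51   [51*(41) + 41*(-51) = 0]
GCD = 1 with t = 5, so 41*(5) ≡ 1 (mod 51)
Inverse = 5 mod 51 = 5
Check: 41 * 5 = 205 ≡ 1 (mod 51)

41^(-1) ≡ 5 (mod 51)


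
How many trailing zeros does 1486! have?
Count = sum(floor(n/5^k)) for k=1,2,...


floor(1486/5) = 297
floor(1486/25) = 59
floor(1486/125) = 11
floor(1486/625) = 2
Total = 369

369 trailing zeros


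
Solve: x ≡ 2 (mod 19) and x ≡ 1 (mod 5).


M = 19*5 = 95
M1 = M/19 = 5, M2 = M/5 = 19
M1^(-1) mod 19 = 4, M2^(-1) mod 5 = 4
x = 2*5*4 + 1*19*4 = 116
116 mod 95 = 21
Check: 21 mod 19 = 2 ✓, 21 mod 5 = 1 ✓

x ≡ 21 (mod 95)


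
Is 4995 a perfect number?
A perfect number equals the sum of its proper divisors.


Proper divisors of 4995: 1, 3, 5, 9, 15, 27, 37, 45, 111, 135, 185, 333, 555, 999, 1665
Sum = 1 + 3 + 5 + 9 + 15 + 27 + 37 + 45 + 111 + 135 + 185 + 333 + 555 + 999 + 1665 = 4125

No, 4995 is not perfect (4125 ≠ 4995)


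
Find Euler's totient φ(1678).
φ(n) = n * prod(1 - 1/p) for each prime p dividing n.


1678 = 2 × 839
Prime factors: 2, 839
φ(1678) = 1678 × (1-1/2) × (1-1/839)
= 1678 × 1/2 × 838/839 = 838

φ(1678) = 838


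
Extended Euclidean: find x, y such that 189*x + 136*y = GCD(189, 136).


Tabular extended Euclidean (each row: r = 189*s + 136*t):
r=189, s=1, t=0
r=136, s=0, t=1
q=1: r=53, s=1, t=-1   [189*(1) + 136*(-1) = 53]
q=2: r=30, s=-2, t=3   [189*(-2) + 136*(3) = 30]
q=1: r=23, s=3, t=-4   [189*(3) + 136*(-4) = 23]
q=1: r=7, s=-5, t=7   [189*(-5) + 136*(7) = 7]
q=3: r=2, s=18, t=-25   [189*(18) + 136*(-25) = 2]
q=3: r=1, s=-59, t=82   [189*(-59) + 136*(82) = 1]
q=2: r=0, s=136, t=-189   [189*(136) + 136*(-189) = 0]
GCD = 1; from the row with r=1: x=-59, y=82
Check: 189*(-59) + 136*(82) = -11151 + 11152 = 1

GCD = 1, x = -59, y = 82


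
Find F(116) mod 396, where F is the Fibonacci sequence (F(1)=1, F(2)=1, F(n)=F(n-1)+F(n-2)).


F(k) mod 396 for k=1..116:
1, 1, 2, 3, 5, 8, 13, 21, 34, 55, 89, 144, 233, 377, 214, 195, 13, 208, 221, 33, 254, 287, 145, 36, 181, 217, 2, 219, 221, 44, 265, 309, 178, 91, 269, 360, 233, 197, 34, 231, 265, 100, 365, 69, 38, 107, 145, 252, 1, 253, 254, 111, 365, 80, 49, 129, 178, 307, 89, 0, 89, 89, 178, 267, 49, 316, 365, 285, 254, 143, 1, 144, 145, 289, 38, 327, 365, 296, 265, 165, 34, 199, 233, 36, 269, 305, 178, 87, 265, 352, 221, 177, 2, 179, 181, 360, 145, 109, 254, 363, 221, 188, 13, 201, 214, 19, 233, 252, 89, 341, 34, 375, 13, 388, 5, 393
F(116) mod 396 = 393


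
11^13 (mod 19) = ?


11^1 mod 19 = 11
11^2 mod 19 = 7
11^3 mod 19 = 1
11^4 mod 19 = 11
11^5 mod 19 = 7
11^6 mod 19 = 1
11^7 mod 19 = 11
11^8 mod 19 = 7
11^9 mod 19 = 1
11^10 mod 19 = 11
11^11 mod 19 = 7
11^12 mod 19 = 1
11^13 mod 19 = 11


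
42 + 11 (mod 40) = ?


42 + 11 = 53
53 mod 40 = 13


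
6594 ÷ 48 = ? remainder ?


6594 = 48 * 137 + 18
Check: 6576 + 18 = 6594

q = 137, r = 18


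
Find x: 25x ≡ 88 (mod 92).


GCD(25, 92) = 1, unique solution
a^(-1) mod 92 = 81
x = 81 * 88 mod 92 = 44

x ≡ 44 (mod 92)


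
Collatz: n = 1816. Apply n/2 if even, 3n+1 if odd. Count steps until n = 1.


1816 → 908 → 454 → 227 → 682 → 341 → 1024 → 512 → 256 → 128 → 64 → 32 → 16 → 8 → 4 → 2 → 1
Total steps = 16

16 steps


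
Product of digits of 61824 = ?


6 × 1 × 8 × 2 × 4 = 384


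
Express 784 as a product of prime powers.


784 / 2 = 392
392 / 2 = 196
196 / 2 = 98
98 / 2 = 49
49 / 7 = 7
7 / 7 = 1
784 = 2^4 × 7^2


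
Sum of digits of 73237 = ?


7 + 3 + 2 + 3 + 7 = 22


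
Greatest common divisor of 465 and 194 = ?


465 = 2 * 194 + 77
194 = 2 * 77 + 40
77 = 1 * 40 + 37
40 = 1 * 37 + 3
37 = 12 * 3 + 1
3 = 3 * 1 + 0
GCD = 1


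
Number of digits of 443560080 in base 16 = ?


443560080 in base 16 = 1A703090
Number of digits = 8

8 digits (base 16)


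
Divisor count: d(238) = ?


238 = 2^1 × 7^1 × 17^1
d(238) = (1+1) × (1+1) × (1+1) = 8

8 divisors


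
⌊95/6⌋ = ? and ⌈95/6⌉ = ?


95/6 = 15.8333
floor = 15
ceil = 16

floor = 15, ceil = 16


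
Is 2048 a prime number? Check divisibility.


2048 / 2 = 1024 (exact division)
2048 is NOT prime.

No, 2048 is not prime


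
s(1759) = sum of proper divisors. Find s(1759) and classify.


Proper divisors: 1
Sum = 1 = 1
1 < 1759 → deficient

s(1759) = 1 (deficient)


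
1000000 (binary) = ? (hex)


1000000 (base 2) = 64 (decimal)
64 (decimal) = 40 (base 16)


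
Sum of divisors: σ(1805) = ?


Divisors of 1805: 1, 5, 19, 95, 361, 1805
Sum = 1 + 5 + 19 + 95 + 361 + 1805 = 2286

σ(1805) = 2286


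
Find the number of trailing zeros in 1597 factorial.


floor(1597/5) = 319
floor(1597/25) = 63
floor(1597/125) = 12
floor(1597/625) = 2
Total = 396

396 trailing zeros


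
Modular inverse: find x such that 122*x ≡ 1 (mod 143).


Use the extended Euclidean algorithm on (143, 122); each row r = 143*s + 122*t:
r=143, s=1, t=0
r=122, s=0, t=1
q=1: r=21, s=1, t=-1   [143*(1) + 122*(-1) = 21]
q=5: r=17, s=-5, t=6   [143*(-5) + 122*(6) = 17]
q=1: r=4, s=6, t=-7   [143*(6) + 122*(-7) = 4]
q=4: r=1, s=-29, t=34   [143*(-29) + 122*(34) = 1]
q=4: r=0, s=122, t=-143   [143*(122) + 122*(-143) = 0]
GCD = 1 with t = 34, so 122*(34) ≡ 1 (mod 143)
Inverse = 34 mod 143 = 34
Check: 122 * 34 = 4148 ≡ 1 (mod 143)

122^(-1) ≡ 34 (mod 143)


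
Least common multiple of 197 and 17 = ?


GCD(197, 17) = 1
LCM = 197*17/1 = 3349/1 = 3349

LCM = 3349


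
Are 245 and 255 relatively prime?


Euclidean algorithm:
255 = 1 * 245 + 10
245 = 24 * 10 + 5
10 = 2 * 5 + 0
GCD(245, 255) = 5

No, not coprime (GCD = 5)


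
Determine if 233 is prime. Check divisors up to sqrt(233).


Check divisors up to sqrt(233) = 15.2643
No divisors found.
233 is prime.

Yes, 233 is prime


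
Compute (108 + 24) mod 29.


108 + 24 = 132
132 mod 29 = 16


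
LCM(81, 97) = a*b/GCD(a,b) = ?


GCD(81, 97) = 1
LCM = 81*97/1 = 7857/1 = 7857

LCM = 7857


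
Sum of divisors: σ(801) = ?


Divisors of 801: 1, 3, 9, 89, 267, 801
Sum = 1 + 3 + 9 + 89 + 267 + 801 = 1170

σ(801) = 1170


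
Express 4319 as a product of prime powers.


4319 / 7 = 617
617 / 617 = 1
4319 = 7 × 617


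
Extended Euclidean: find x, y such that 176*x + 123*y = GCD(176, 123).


Tabular extended Euclidean (each row: r = 176*s + 123*t):
r=176, s=1, t=0
r=123, s=0, t=1
q=1: r=53, s=1, t=-1   [176*(1) + 123*(-1) = 53]
q=2: r=17, s=-2, t=3   [176*(-2) + 123*(3) = 17]
q=3: r=2, s=7, t=-10   [176*(7) + 123*(-10) = 2]
q=8: r=1, s=-58, t=83   [176*(-58) + 123*(83) = 1]
q=2: r=0, s=123, t=-176   [176*(123) + 123*(-176) = 0]
GCD = 1; from the row with r=1: x=-58, y=83
Check: 176*(-58) + 123*(83) = -10208 + 10209 = 1

GCD = 1, x = -58, y = 83


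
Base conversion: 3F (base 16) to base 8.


3F (base 16) = 63 (decimal)
63 (decimal) = 77 (base 8)


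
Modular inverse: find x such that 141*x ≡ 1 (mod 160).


Use the extended Euclidean algorithm on (160, 141); each row r = 160*s + 141*t:
r=160, s=1, t=0
r=141, s=0, t=1
q=1: r=19, s=1, t=-1   [160*(1) + 141*(-1) = 19]
q=7: r=8, s=-7, t=8   [160*(-7) + 141*(8) = 8]
q=2: r=3, s=15, t=-17   [160*(15) + 141*(-17) = 3]
q=2: r=2, s=-37, t=42   [160*(-37) + 141*(42) = 2]
q=1: r=1, s=52, t=-59   [160*(52) + 141*(-59) = 1]
q=2: r=0, s=-141, t=160   [160*(-141) + 141*(160) = 0]
GCD = 1 with t = -59, so 141*(-59) ≡ 1 (mod 160)
Inverse = -59 mod 160 = 101
Check: 141 * 101 = 14241 ≡ 1 (mod 160)

141^(-1) ≡ 101 (mod 160)


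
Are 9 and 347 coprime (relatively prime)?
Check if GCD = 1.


Euclidean algorithm:
347 = 38 * 9 + 5
9 = 1 * 5 + 4
5 = 1 * 4 + 1
4 = 4 * 1 + 0
GCD(9, 347) = 1

Yes, coprime (GCD = 1)


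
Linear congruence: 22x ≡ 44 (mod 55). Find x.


GCD(22, 55) = 11 divides 44
Divide: 2x ≡ 4 (mod 5)
x ≡ 2 (mod 5)


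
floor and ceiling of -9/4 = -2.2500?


-9/4 = -2.2500
floor = -3
ceil = -2

floor = -3, ceil = -2


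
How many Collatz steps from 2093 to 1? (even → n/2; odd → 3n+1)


2093 → 6280 → 3140 → 1570 → 785 → 2356 → 1178 → 589 → 1768 → 884 → 442 → 221 → 664 → 332 → 166 → 83 → 250 → 125 → 376 → 188 → 94 → 47 → 142 → 71 → 214 → 107 → 322 → 161 → 484 → 242 → 121 → 364 → 182 → 91 → 274 → 137 → 412 → 206 → 103 → 310 → 155 → 466 → 233 → 700 → 350 → 175 → 526 → 263 → 790 → 395 → 1186 → 593 → 1780 → 890 → 445 → 1336 → 668 → 334 → 167 → 502 → 251 → 754 → 377 → 1132 → 566 → 283 → 850 → 425 → 1276 → 638 → 319 → 958 → 479 → 1438 → 719 → 2158 → 1079 → 3238 → 1619 → 4858 → 2429 → 7288 → 3644 → 1822 → 911 → 2734 → 1367 → 4102 → 2051 → 6154 → 3077 → 9232 → 4616 → 2308 → 1154 → 577 → 1732 → 866 → 433 → 1300 → 650 → 325 → 976 → 488 → 244 → 122 → 61 → 184 → 92 → 46 → 23 → 70 → 35 → 106 → 53 → 160 → 80 → 40 → 20 → 10 → 5 → 16 → 8 → 4 → 2 → 1
Total steps = 125

125 steps


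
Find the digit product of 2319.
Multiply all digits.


2 × 3 × 1 × 9 = 54


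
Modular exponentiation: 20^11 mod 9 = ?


20^1 mod 9 = 2
20^2 mod 9 = 4
20^3 mod 9 = 8
20^4 mod 9 = 7
20^5 mod 9 = 5
20^6 mod 9 = 1
20^7 mod 9 = 2
20^8 mod 9 = 4
20^9 mod 9 = 8
20^10 mod 9 = 7
20^11 mod 9 = 5


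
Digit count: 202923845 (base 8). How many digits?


202923845 in base 8 = 1406057505
Number of digits = 10

10 digits (base 8)


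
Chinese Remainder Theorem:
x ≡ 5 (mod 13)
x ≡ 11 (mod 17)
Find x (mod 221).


M = 13*17 = 221
M1 = M/13 = 17, M2 = M/17 = 13
M1^(-1) mod 13 = 10, M2^(-1) mod 17 = 4
x = 5*17*10 + 11*13*4 = 1422
1422 mod 221 = 96
Check: 96 mod 13 = 5 ✓, 96 mod 17 = 11 ✓

x ≡ 96 (mod 221)


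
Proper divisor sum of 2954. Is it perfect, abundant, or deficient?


Proper divisors: 1, 2, 7, 14, 211, 422, 1477
Sum = 1 + 2 + 7 + 14 + 211 + 422 + 1477 = 2134
2134 < 2954 → deficient

s(2954) = 2134 (deficient)


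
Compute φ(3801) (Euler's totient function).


3801 = 3 × 7 × 181
Prime factors: 3, 7, 181
φ(3801) = 3801 × (1-1/3) × (1-1/7) × (1-1/181)
= 3801 × 2/3 × 6/7 × 180/181 = 2160

φ(3801) = 2160


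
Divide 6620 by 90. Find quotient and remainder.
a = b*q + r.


6620 = 90 * 73 + 50
Check: 6570 + 50 = 6620

q = 73, r = 50


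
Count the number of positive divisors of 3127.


3127 = 53^1 × 59^1
d(3127) = (1+1) × (1+1) = 4

4 divisors


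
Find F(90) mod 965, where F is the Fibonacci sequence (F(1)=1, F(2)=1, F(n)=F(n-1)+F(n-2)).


F(k) mod 965 for k=1..90:
1, 1, 2, 3, 5, 8, 13, 21, 34, 55, 89, 144, 233, 377, 610, 22, 632, 654, 321, 10, 331, 341, 672, 48, 720, 768, 523, 326, 849, 210, 94, 304, 398, 702, 135, 837, 7, 844, 851, 730, 616, 381, 32, 413, 445, 858, 338, 231, 569, 800, 404, 239, 643, 882, 560, 477, 72, 549, 621, 205, 826, 66, 892, 958, 885, 878, 798, 711, 544, 290, 834, 159, 28, 187, 215, 402, 617, 54, 671, 725, 431, 191, 622, 813, 470, 318, 788, 141, 929, 105
F(90) mod 965 = 105


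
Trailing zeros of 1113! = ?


floor(1113/5) = 222
floor(1113/25) = 44
floor(1113/125) = 8
floor(1113/625) = 1
Total = 275

275 trailing zeros


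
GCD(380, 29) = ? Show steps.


380 = 13 * 29 + 3
29 = 9 * 3 + 2
3 = 1 * 2 + 1
2 = 2 * 1 + 0
GCD = 1


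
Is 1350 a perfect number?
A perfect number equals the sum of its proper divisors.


Proper divisors of 1350: 1, 2, 3, 5, 6, 9, 10, 15, 18, 25, 27, 30, 45, 50, 54, 75, 90, 135, 150, 225, 270, 450, 675
Sum = 1 + 2 + 3 + 5 + 6 + 9 + 10 + 15 + 18 + 25 + 27 + 30 + 45 + 50 + 54 + 75 + 90 + 135 + 150 + 225 + 270 + 450 + 675 = 2370

No, 1350 is not perfect (2370 ≠ 1350)


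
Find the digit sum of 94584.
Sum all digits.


9 + 4 + 5 + 8 + 4 = 30


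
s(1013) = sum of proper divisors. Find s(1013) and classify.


Proper divisors: 1
Sum = 1 = 1
1 < 1013 → deficient

s(1013) = 1 (deficient)


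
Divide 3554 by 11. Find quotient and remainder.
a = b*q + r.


3554 = 11 * 323 + 1
Check: 3553 + 1 = 3554

q = 323, r = 1


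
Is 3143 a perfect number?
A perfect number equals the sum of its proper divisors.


Proper divisors of 3143: 1, 7, 449
Sum = 1 + 7 + 449 = 457

No, 3143 is not perfect (457 ≠ 3143)


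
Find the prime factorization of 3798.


3798 / 2 = 1899
1899 / 3 = 633
633 / 3 = 211
211 / 211 = 1
3798 = 2 × 3^2 × 211


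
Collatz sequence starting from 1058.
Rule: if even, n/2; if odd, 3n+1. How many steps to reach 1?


1058 → 529 → 1588 → 794 → 397 → 1192 → 596 → 298 → 149 → 448 → 224 → 112 → 56 → 28 → 14 → 7 → 22 → 11 → 34 → 17 → 52 → 26 → 13 → 40 → 20 → 10 → 5 → 16 → 8 → 4 → 2 → 1
Total steps = 31

31 steps


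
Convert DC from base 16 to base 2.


DC (base 16) = 220 (decimal)
220 (decimal) = 11011100 (base 2)


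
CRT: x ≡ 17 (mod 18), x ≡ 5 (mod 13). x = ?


M = 18*13 = 234
M1 = M/18 = 13, M2 = M/13 = 18
M1^(-1) mod 18 = 7, M2^(-1) mod 13 = 8
x = 17*13*7 + 5*18*8 = 2267
2267 mod 234 = 161
Check: 161 mod 18 = 17 ✓, 161 mod 13 = 5 ✓

x ≡ 161 (mod 234)


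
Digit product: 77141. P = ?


7 × 7 × 1 × 4 × 1 = 196


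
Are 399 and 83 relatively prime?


Euclidean algorithm:
399 = 4 * 83 + 67
83 = 1 * 67 + 16
67 = 4 * 16 + 3
16 = 5 * 3 + 1
3 = 3 * 1 + 0
GCD(399, 83) = 1

Yes, coprime (GCD = 1)


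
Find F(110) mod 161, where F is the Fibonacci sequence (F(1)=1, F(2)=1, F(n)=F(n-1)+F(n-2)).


F(k) mod 161 for k=1..110:
1, 1, 2, 3, 5, 8, 13, 21, 34, 55, 89, 144, 72, 55, 127, 21, 148, 8, 156, 3, 159, 1, 160, 0, 160, 160, 159, 158, 156, 153, 148, 140, 127, 106, 72, 17, 89, 106, 34, 140, 13, 153, 5, 158, 2, 160, 1, 0, 1, 1, 2, 3, 5, 8, 13, 21, 34, 55, 89, 144, 72, 55, 127, 21, 148, 8, 156, 3, 159, 1, 160, 0, 160, 160, 159, 158, 156, 153, 148, 140, 127, 106, 72, 17, 89, 106, 34, 140, 13, 153, 5, 158, 2, 160, 1, 0, 1, 1, 2, 3, 5, 8, 13, 21, 34, 55, 89, 144, 72, 55
F(110) mod 161 = 55


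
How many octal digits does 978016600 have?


978016600 in base 8 = 7222654530
Number of digits = 10

10 digits (base 8)


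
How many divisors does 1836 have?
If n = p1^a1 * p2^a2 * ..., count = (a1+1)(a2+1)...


1836 = 2^2 × 3^3 × 17^1
d(1836) = (2+1) × (3+1) × (1+1) = 24

24 divisors


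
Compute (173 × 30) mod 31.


173 × 30 = 5190
5190 mod 31 = 13


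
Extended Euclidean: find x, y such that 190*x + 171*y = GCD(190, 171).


Tabular extended Euclidean (each row: r = 190*s + 171*t):
r=190, s=1, t=0
r=171, s=0, t=1
q=1: r=19, s=1, t=-1   [190*(1) + 171*(-1) = 19]
q=9: r=0, s=-9, t=10   [190*(-9) + 171*(10) = 0]
GCD = 19; from the row with r=19: x=1, y=-1
Check: 190*(1) + 171*(-1) = 190 - 171 = 19

GCD = 19, x = 1, y = -1


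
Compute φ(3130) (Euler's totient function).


3130 = 2 × 5 × 313
Prime factors: 2, 5, 313
φ(3130) = 3130 × (1-1/2) × (1-1/5) × (1-1/313)
= 3130 × 1/2 × 4/5 × 312/313 = 1248

φ(3130) = 1248


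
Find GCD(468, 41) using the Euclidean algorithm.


468 = 11 * 41 + 17
41 = 2 * 17 + 7
17 = 2 * 7 + 3
7 = 2 * 3 + 1
3 = 3 * 1 + 0
GCD = 1


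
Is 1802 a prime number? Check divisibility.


1802 / 2 = 901 (exact division)
1802 is NOT prime.

No, 1802 is not prime


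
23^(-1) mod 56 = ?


Use the extended Euclidean algorithm on (56, 23); each row r = 56*s + 23*t:
r=56, s=1, t=0
r=23, s=0, t=1
q=2: r=10, s=1, t=-2   [56*(1) + 23*(-2) = 10]
q=2: r=3, s=-2, t=5   [56*(-2) + 23*(5) = 3]
q=3: r=1, s=7, t=-17   [56*(7) + 23*(-17) = 1]
q=3: r=0, s=-23, t=56   [56*(-23) + 23*(56) = 0]
GCD = 1 with t = -17, so 23*(-17) ≡ 1 (mod 56)
Inverse = -17 mod 56 = 39
Check: 23 * 39 = 897 ≡ 1 (mod 56)

23^(-1) ≡ 39 (mod 56)


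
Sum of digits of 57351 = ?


5 + 7 + 3 + 5 + 1 = 21


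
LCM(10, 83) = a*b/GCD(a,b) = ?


GCD(10, 83) = 1
LCM = 10*83/1 = 830/1 = 830

LCM = 830


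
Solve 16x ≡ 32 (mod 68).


GCD(16, 68) = 4 divides 32
Divide: 4x ≡ 8 (mod 17)
x ≡ 2 (mod 17)


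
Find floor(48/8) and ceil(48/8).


48/8 = 6.0000
floor = 6
ceil = 6

floor = 6, ceil = 6


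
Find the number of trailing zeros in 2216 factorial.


floor(2216/5) = 443
floor(2216/25) = 88
floor(2216/125) = 17
floor(2216/625) = 3
Total = 551

551 trailing zeros


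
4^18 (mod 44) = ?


4^1 mod 44 = 4
4^2 mod 44 = 16
4^3 mod 44 = 20
4^4 mod 44 = 36
4^5 mod 44 = 12
4^6 mod 44 = 4
4^7 mod 44 = 16
4^8 mod 44 = 20
4^9 mod 44 = 36
4^10 mod 44 = 12
4^11 mod 44 = 4
4^12 mod 44 = 16
4^13 mod 44 = 20
4^14 mod 44 = 36
4^15 mod 44 = 12
4^16 mod 44 = 4
4^17 mod 44 = 16
4^18 mod 44 = 20


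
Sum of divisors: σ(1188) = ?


Divisors of 1188: 1, 2, 3, 4, 6, 9, 11, 12, 18, 22, 27, 33, 36, 44, 54, 66, 99, 108, 132, 198, 297, 396, 594, 1188
Sum = 1 + 2 + 3 + 4 + 6 + 9 + 11 + 12 + 18 + 22 + 27 + 33 + 36 + 44 + 54 + 66 + 99 + 108 + 132 + 198 + 297 + 396 + 594 + 1188 = 3360

σ(1188) = 3360


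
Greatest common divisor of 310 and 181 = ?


310 = 1 * 181 + 129
181 = 1 * 129 + 52
129 = 2 * 52 + 25
52 = 2 * 25 + 2
25 = 12 * 2 + 1
2 = 2 * 1 + 0
GCD = 1


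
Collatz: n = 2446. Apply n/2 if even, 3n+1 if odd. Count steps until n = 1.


2446 → 1223 → 3670 → 1835 → 5506 → 2753 → 8260 → 4130 → 2065 → 6196 → 3098 → 1549 → 4648 → 2324 → 1162 → 581 → 1744 → 872 → 436 → 218 → 109 → 328 → 164 → 82 → 41 → 124 → 62 → 31 → 94 → 47 → 142 → 71 → 214 → 107 → 322 → 161 → 484 → 242 → 121 → 364 → 182 → 91 → 274 → 137 → 412 → 206 → 103 → 310 → 155 → 466 → 233 → 700 → 350 → 175 → 526 → 263 → 790 → 395 → 1186 → 593 → 1780 → 890 → 445 → 1336 → 668 → 334 → 167 → 502 → 251 → 754 → 377 → 1132 → 566 → 283 → 850 → 425 → 1276 → 638 → 319 → 958 → 479 → 1438 → 719 → 2158 → 1079 → 3238 → 1619 → 4858 → 2429 → 7288 → 3644 → 1822 → 911 → 2734 → 1367 → 4102 → 2051 → 6154 → 3077 → 9232 → 4616 → 2308 → 1154 → 577 → 1732 → 866 → 433 → 1300 → 650 → 325 → 976 → 488 → 244 → 122 → 61 → 184 → 92 → 46 → 23 → 70 → 35 → 106 → 53 → 160 → 80 → 40 → 20 → 10 → 5 → 16 → 8 → 4 → 2 → 1
Total steps = 133

133 steps


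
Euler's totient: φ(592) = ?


592 = 2^4 × 37
Prime factors: 2, 37
φ(592) = 592 × (1-1/2) × (1-1/37)
= 592 × 1/2 × 36/37 = 288

φ(592) = 288


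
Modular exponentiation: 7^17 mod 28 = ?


7^1 mod 28 = 7
7^2 mod 28 = 21
7^3 mod 28 = 7
7^4 mod 28 = 21
7^5 mod 28 = 7
7^6 mod 28 = 21
7^7 mod 28 = 7
7^8 mod 28 = 21
7^9 mod 28 = 7
7^10 mod 28 = 21
7^11 mod 28 = 7
7^12 mod 28 = 21
7^13 mod 28 = 7
7^14 mod 28 = 21
7^15 mod 28 = 7
7^16 mod 28 = 21
7^17 mod 28 = 7


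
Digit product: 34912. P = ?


3 × 4 × 9 × 1 × 2 = 216


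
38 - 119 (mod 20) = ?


38 - 119 = -81
-81 mod 20 = 19


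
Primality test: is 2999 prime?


Check divisors up to sqrt(2999) = 54.7631
No divisors found.
2999 is prime.

Yes, 2999 is prime


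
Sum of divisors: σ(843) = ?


Divisors of 843: 1, 3, 281, 843
Sum = 1 + 3 + 281 + 843 = 1128

σ(843) = 1128


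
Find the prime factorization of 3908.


3908 / 2 = 1954
1954 / 2 = 977
977 / 977 = 1
3908 = 2^2 × 977


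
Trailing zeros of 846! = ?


floor(846/5) = 169
floor(846/25) = 33
floor(846/125) = 6
floor(846/625) = 1
Total = 209

209 trailing zeros


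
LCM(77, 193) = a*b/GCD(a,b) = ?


GCD(77, 193) = 1
LCM = 77*193/1 = 14861/1 = 14861

LCM = 14861


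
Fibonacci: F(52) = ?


Sequence: 1, 1, 2, 3, 5, 8, 13, 21, 34, 55, 89, 144, 233, 377, 610, 987, 1597, 2584, 4181, 6765, 10946, 17711, 28657, 46368, 75025, 121393, 196418, 317811, 514229, 832040, 1346269, 2178309, 3524578, 5702887, 9227465, 14930352, 24157817, 39088169, 63245986, 102334155, 165580141, 267914296, 433494437, 701408733, 1134903170, 1836311903, 2971215073, 4807526976, 7778742049, 12586269025, 20365011074, 32951280099
F(52) = 32951280099


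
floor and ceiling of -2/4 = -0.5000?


-2/4 = -0.5000
floor = -1
ceil = 0

floor = -1, ceil = 0


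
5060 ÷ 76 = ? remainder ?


5060 = 76 * 66 + 44
Check: 5016 + 44 = 5060

q = 66, r = 44


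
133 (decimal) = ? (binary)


133 (base 10) = 133 (decimal)
133 (decimal) = 10000101 (base 2)


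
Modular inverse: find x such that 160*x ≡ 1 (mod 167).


Use the extended Euclidean algorithm on (167, 160); each row r = 167*s + 160*t:
r=167, s=1, t=0
r=160, s=0, t=1
q=1: r=7, s=1, t=-1   [167*(1) + 160*(-1) = 7]
q=22: r=6, s=-22, t=23   [167*(-22) + 160*(23) = 6]
q=1: r=1, s=23, t=-24   [167*(23) + 160*(-24) = 1]
q=6: r=0, s=-160, t=167   [167*(-160) + 160*(167) = 0]
GCD = 1 with t = -24, so 160*(-24) ≡ 1 (mod 167)
Inverse = -24 mod 167 = 143
Check: 160 * 143 = 22880 ≡ 1 (mod 167)

160^(-1) ≡ 143 (mod 167)


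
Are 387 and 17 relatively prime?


Euclidean algorithm:
387 = 22 * 17 + 13
17 = 1 * 13 + 4
13 = 3 * 4 + 1
4 = 4 * 1 + 0
GCD(387, 17) = 1

Yes, coprime (GCD = 1)


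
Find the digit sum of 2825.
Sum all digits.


2 + 8 + 2 + 5 = 17


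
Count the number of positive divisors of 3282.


3282 = 2^1 × 3^1 × 547^1
d(3282) = (1+1) × (1+1) × (1+1) = 8

8 divisors


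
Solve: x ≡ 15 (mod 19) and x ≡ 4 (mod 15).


M = 19*15 = 285
M1 = M/19 = 15, M2 = M/15 = 19
M1^(-1) mod 19 = 14, M2^(-1) mod 15 = 4
x = 15*15*14 + 4*19*4 = 3454
3454 mod 285 = 34
Check: 34 mod 19 = 15 ✓, 34 mod 15 = 4 ✓

x ≡ 34 (mod 285)


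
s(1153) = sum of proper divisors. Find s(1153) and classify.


Proper divisors: 1
Sum = 1 = 1
1 < 1153 → deficient

s(1153) = 1 (deficient)


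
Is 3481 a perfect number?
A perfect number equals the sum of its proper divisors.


Proper divisors of 3481: 1, 59
Sum = 1 + 59 = 60

No, 3481 is not perfect (60 ≠ 3481)


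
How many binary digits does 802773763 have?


802773763 in base 2 = 101111110110010101101100000011
Number of digits = 30

30 digits (base 2)


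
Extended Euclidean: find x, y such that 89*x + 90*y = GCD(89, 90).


Tabular extended Euclidean (each row: r = 89*s + 90*t):
r=89, s=1, t=0
r=90, s=0, t=1
q=0: r=89, s=1, t=0   [89*(1) + 90*(0) = 89]
q=1: r=1, s=-1, t=1   [89*(-1) + 90*(1) = 1]
q=89: r=0, s=90, t=-89   [89*(90) + 90*(-89) = 0]
GCD = 1; from the row with r=1: x=-1, y=1
Check: 89*(-1) + 90*(1) = -89 + 90 = 1

GCD = 1, x = -1, y = 1


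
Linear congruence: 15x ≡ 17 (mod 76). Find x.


GCD(15, 76) = 1, unique solution
a^(-1) mod 76 = 71
x = 71 * 17 mod 76 = 67

x ≡ 67 (mod 76)


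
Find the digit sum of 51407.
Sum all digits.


5 + 1 + 4 + 0 + 7 = 17


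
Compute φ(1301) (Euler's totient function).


1301 = 1301
Prime factors: 1301
φ(1301) = 1301 × (1-1/1301)
= 1301 × 1300/1301 = 1300

φ(1301) = 1300


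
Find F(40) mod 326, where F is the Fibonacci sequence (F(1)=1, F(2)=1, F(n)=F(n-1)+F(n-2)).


F(k) mod 326 for k=1..40:
1, 1, 2, 3, 5, 8, 13, 21, 34, 55, 89, 144, 233, 51, 284, 9, 293, 302, 269, 245, 188, 107, 295, 76, 45, 121, 166, 287, 127, 88, 215, 303, 192, 169, 35, 204, 239, 117, 30, 147
F(40) mod 326 = 147


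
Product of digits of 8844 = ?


8 × 8 × 4 × 4 = 1024


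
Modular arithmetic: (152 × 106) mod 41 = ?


152 × 106 = 16112
16112 mod 41 = 40


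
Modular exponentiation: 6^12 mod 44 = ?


6^1 mod 44 = 6
6^2 mod 44 = 36
6^3 mod 44 = 40
6^4 mod 44 = 20
6^5 mod 44 = 32
6^6 mod 44 = 16
6^7 mod 44 = 8
6^8 mod 44 = 4
6^9 mod 44 = 24
6^10 mod 44 = 12
6^11 mod 44 = 28
6^12 mod 44 = 36


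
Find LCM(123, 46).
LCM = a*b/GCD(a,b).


GCD(123, 46) = 1
LCM = 123*46/1 = 5658/1 = 5658

LCM = 5658


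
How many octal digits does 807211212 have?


807211212 in base 8 = 6007210314
Number of digits = 10

10 digits (base 8)


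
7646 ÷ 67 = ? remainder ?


7646 = 67 * 114 + 8
Check: 7638 + 8 = 7646

q = 114, r = 8


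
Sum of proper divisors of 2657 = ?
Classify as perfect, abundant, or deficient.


Proper divisors: 1
Sum = 1 = 1
1 < 2657 → deficient

s(2657) = 1 (deficient)


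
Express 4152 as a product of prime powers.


4152 / 2 = 2076
2076 / 2 = 1038
1038 / 2 = 519
519 / 3 = 173
173 / 173 = 1
4152 = 2^3 × 3 × 173


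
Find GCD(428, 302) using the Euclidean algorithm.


428 = 1 * 302 + 126
302 = 2 * 126 + 50
126 = 2 * 50 + 26
50 = 1 * 26 + 24
26 = 1 * 24 + 2
24 = 12 * 2 + 0
GCD = 2


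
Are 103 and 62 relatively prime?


Euclidean algorithm:
103 = 1 * 62 + 41
62 = 1 * 41 + 21
41 = 1 * 21 + 20
21 = 1 * 20 + 1
20 = 20 * 1 + 0
GCD(103, 62) = 1

Yes, coprime (GCD = 1)


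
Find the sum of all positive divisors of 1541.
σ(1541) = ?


Divisors of 1541: 1, 23, 67, 1541
Sum = 1 + 23 + 67 + 1541 = 1632

σ(1541) = 1632


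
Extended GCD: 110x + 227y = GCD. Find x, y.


Tabular extended Euclidean (each row: r = 110*s + 227*t):
r=110, s=1, t=0
r=227, s=0, t=1
q=0: r=110, s=1, t=0   [110*(1) + 227*(0) = 110]
q=2: r=7, s=-2, t=1   [110*(-2) + 227*(1) = 7]
q=15: r=5, s=31, t=-15   [110*(31) + 227*(-15) = 5]
q=1: r=2, s=-33, t=16   [110*(-33) + 227*(16) = 2]
q=2: r=1, s=97, t=-47   [110*(97) + 227*(-47) = 1]
q=2: r=0, s=-227, t=110   [110*(-227) + 227*(110) = 0]
GCD = 1; from the row with r=1: x=97, y=-47
Check: 110*(97) + 227*(-47) = 10670 - 10669 = 1

GCD = 1, x = 97, y = -47


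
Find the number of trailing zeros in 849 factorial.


floor(849/5) = 169
floor(849/25) = 33
floor(849/125) = 6
floor(849/625) = 1
Total = 209

209 trailing zeros


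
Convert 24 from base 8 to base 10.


24 (base 8) = 20 (decimal)
20 (decimal) = 20 (base 10)


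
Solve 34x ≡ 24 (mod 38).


GCD(34, 38) = 2 divides 24
Divide: 17x ≡ 12 (mod 19)
x ≡ 13 (mod 19)


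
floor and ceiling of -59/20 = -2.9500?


-59/20 = -2.9500
floor = -3
ceil = -2

floor = -3, ceil = -2


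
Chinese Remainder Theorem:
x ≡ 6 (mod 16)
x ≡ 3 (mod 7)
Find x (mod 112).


M = 16*7 = 112
M1 = M/16 = 7, M2 = M/7 = 16
M1^(-1) mod 16 = 7, M2^(-1) mod 7 = 4
x = 6*7*7 + 3*16*4 = 486
486 mod 112 = 38
Check: 38 mod 16 = 6 ✓, 38 mod 7 = 3 ✓

x ≡ 38 (mod 112)


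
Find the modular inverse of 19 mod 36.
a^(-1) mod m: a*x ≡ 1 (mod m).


Use the extended Euclidean algorithm on (36, 19); each row r = 36*s + 19*t:
r=36, s=1, t=0
r=19, s=0, t=1
q=1: r=17, s=1, t=-1   [36*(1) + 19*(-1) = 17]
q=1: r=2, s=-1, t=2   [36*(-1) + 19*(2) = 2]
q=8: r=1, s=9, t=-17   [36*(9) + 19*(-17) = 1]
q=2: r=0, s=-19, t=36   [36*(-19) + 19*(36) = 0]
GCD = 1 with t = -17, so 19*(-17) ≡ 1 (mod 36)
Inverse = -17 mod 36 = 19
Check: 19 * 19 = 361 ≡ 1 (mod 36)

19^(-1) ≡ 19 (mod 36)


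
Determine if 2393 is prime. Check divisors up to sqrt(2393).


Check divisors up to sqrt(2393) = 48.9183
No divisors found.
2393 is prime.

Yes, 2393 is prime


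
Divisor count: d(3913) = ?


3913 = 7^1 × 13^1 × 43^1
d(3913) = (1+1) × (1+1) × (1+1) = 8

8 divisors


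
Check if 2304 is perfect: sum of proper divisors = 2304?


Proper divisors of 2304: 1, 2, 3, 4, 6, 8, 9, 12, 16, 18, 24, 32, 36, 48, 64, 72, 96, 128, 144, 192, 256, 288, 384, 576, 768, 1152
Sum = 1 + 2 + 3 + 4 + 6 + 8 + 9 + 12 + 16 + 18 + 24 + 32 + 36 + 48 + 64 + 72 + 96 + 128 + 144 + 192 + 256 + 288 + 384 + 576 + 768 + 1152 = 4339

No, 2304 is not perfect (4339 ≠ 2304)


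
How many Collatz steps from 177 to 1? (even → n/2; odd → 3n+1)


177 → 532 → 266 → 133 → 400 → 200 → 100 → 50 → 25 → 76 → 38 → 19 → 58 → 29 → 88 → 44 → 22 → 11 → 34 → 17 → 52 → 26 → 13 → 40 → 20 → 10 → 5 → 16 → 8 → 4 → 2 → 1
Total steps = 31

31 steps
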